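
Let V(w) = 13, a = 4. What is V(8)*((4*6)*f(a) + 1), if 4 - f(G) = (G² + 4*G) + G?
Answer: -9971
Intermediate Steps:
f(G) = 4 - G² - 5*G (f(G) = 4 - ((G² + 4*G) + G) = 4 - (G² + 5*G) = 4 + (-G² - 5*G) = 4 - G² - 5*G)
V(8)*((4*6)*f(a) + 1) = 13*((4*6)*(4 - 1*4² - 5*4) + 1) = 13*(24*(4 - 1*16 - 20) + 1) = 13*(24*(4 - 16 - 20) + 1) = 13*(24*(-32) + 1) = 13*(-768 + 1) = 13*(-767) = -9971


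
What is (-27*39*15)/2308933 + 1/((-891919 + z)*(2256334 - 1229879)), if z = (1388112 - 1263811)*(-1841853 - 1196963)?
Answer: -6124062259252934931808/895223136716913673930525 ≈ -0.0068408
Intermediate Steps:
z = -377727867616 (z = 124301*(-3038816) = -377727867616)
(-27*39*15)/2308933 + 1/((-891919 + z)*(2256334 - 1229879)) = (-27*39*15)/2308933 + 1/((-891919 - 377727867616)*(2256334 - 1229879)) = -1053*15*(1/2308933) + 1/(-377728759535*1026455) = -15795*1/2308933 - 1/377728759535*1/1026455 = -15795/2308933 - 1/387721573868498425 = -6124062259252934931808/895223136716913673930525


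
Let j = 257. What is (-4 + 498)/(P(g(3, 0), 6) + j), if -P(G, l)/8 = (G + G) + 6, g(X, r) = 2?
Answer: 494/177 ≈ 2.7910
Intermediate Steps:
P(G, l) = -48 - 16*G (P(G, l) = -8*((G + G) + 6) = -8*(2*G + 6) = -8*(6 + 2*G) = -48 - 16*G)
(-4 + 498)/(P(g(3, 0), 6) + j) = (-4 + 498)/((-48 - 16*2) + 257) = 494/((-48 - 32) + 257) = 494/(-80 + 257) = 494/177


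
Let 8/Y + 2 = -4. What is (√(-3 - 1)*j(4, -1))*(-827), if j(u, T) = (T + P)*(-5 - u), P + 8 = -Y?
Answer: -114126*I ≈ -1.1413e+5*I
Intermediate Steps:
Y = -4/3 (Y = 8/(-2 - 4) = 8/(-6) = 8*(-⅙) = -4/3 ≈ -1.3333)
P = -20/3 (P = -8 - 1*(-4/3) = -8 + 4/3 = -20/3 ≈ -6.6667)
j(u, T) = (-5 - u)*(-20/3 + T) (j(u, T) = (T - 20/3)*(-5 - u) = (-20/3 + T)*(-5 - u) = (-5 - u)*(-20/3 + T))
(√(-3 - 1)*j(4, -1))*(-827) = (√(-3 - 1)*(100/3 - 5*(-1) + (20/3)*4 - 1*(-1)*4))*(-827) = (√(-4)*(100/3 + 5 + 80/3 + 4))*(-827) = ((2*I)*69)*(-827) = (138*I)*(-827) = -114126*I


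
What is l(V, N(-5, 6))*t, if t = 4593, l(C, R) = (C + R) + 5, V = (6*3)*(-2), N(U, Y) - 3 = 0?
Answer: -128604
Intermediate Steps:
N(U, Y) = 3 (N(U, Y) = 3 + 0 = 3)
V = -36 (V = 18*(-2) = -36)
l(C, R) = 5 + C + R
l(V, N(-5, 6))*t = (5 - 36 + 3)*4593 = -28*4593 = -128604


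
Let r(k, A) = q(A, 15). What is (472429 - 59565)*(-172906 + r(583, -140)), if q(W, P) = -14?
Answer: -71392442880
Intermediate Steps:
r(k, A) = -14
(472429 - 59565)*(-172906 + r(583, -140)) = (472429 - 59565)*(-172906 - 14) = 412864*(-172920) = -71392442880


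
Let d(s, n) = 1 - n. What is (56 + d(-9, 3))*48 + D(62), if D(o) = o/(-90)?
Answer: 116609/45 ≈ 2591.3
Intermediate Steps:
D(o) = -o/90 (D(o) = o*(-1/90) = -o/90)
(56 + d(-9, 3))*48 + D(62) = (56 + (1 - 1*3))*48 - 1/90*62 = (56 + (1 - 3))*48 - 31/45 = (56 - 2)*48 - 31/45 = 54*48 - 31/45 = 2592 - 31/45 = 116609/45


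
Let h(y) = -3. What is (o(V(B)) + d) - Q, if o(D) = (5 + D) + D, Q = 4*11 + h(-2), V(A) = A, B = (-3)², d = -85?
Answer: -103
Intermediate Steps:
B = 9
Q = 41 (Q = 4*11 - 3 = 44 - 3 = 41)
o(D) = 5 + 2*D
(o(V(B)) + d) - Q = ((5 + 2*9) - 85) - 1*41 = ((5 + 18) - 85) - 41 = (23 - 85) - 41 = -62 - 41 = -103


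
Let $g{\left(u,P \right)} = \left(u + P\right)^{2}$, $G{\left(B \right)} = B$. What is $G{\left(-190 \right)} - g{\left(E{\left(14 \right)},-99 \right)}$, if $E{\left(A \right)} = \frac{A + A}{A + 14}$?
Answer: $-9794$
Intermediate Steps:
$E{\left(A \right)} = \frac{2 A}{14 + A}$
$g{\left(u,P \right)} = \left(P + u\right)^{2}$
$G{\left(-190 \right)} - g{\left(E{\left(14 \right)},-99 \right)} = -190 - \left(-99 + 2 \cdot 14 \frac{1}{14 + 14}\right)^{2} = -190 - \left(-99 + 2 \cdot 14 \cdot \frac{1}{28}\right)^{2} = -190 - \left(-99 + 1\right)^{2} = -190 - \left(-98\right)^{2} = -190 - 9604 = -9794$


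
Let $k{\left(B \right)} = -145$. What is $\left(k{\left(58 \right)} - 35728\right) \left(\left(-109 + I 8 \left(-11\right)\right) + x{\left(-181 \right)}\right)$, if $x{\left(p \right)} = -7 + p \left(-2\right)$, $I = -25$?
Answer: $-87745358$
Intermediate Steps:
$x{\left(p \right)} = -7 - 2 p$
$\left(k{\left(58 \right)} - 35728\right) \left(\left(-109 + I 8 \left(-11\right)\right) + x{\left(-181 \right)}\right) = \left(-145 - 35728\right) \left(\left(-109 - 25 \cdot 8 \left(-11\right)\right) - -355\right) = - 35873 \left(\left(-109 - -2200\right) + \left(-7 + 362\right)\right) = - 35873 \left(\left(-109 + 2200\right) + 355\right) = - 35873 \left(2091 + 355\right) = \left(-35873\right) 2446 = -87745358$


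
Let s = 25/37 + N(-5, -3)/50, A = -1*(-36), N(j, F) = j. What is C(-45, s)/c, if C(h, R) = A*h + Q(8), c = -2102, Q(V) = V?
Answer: 806/1051 ≈ 0.76689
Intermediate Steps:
A = 36
s = 213/370 (s = 25/37 - 5/50 = 25*(1/37) - 5*1/50 = 25/37 - 1/10 = 213/370 ≈ 0.57568)
C(h, R) = 8 + 36*h (C(h, R) = 36*h + 8 = 8 + 36*h)
C(-45, s)/c = (8 + 36*(-45))/(-2102) = (8 - 1620)*(-1/2102) = -1612*(-1/2102) = 806/1051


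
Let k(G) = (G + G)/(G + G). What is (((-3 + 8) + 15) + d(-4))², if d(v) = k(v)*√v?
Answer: 396 + 80*I ≈ 396.0 + 80.0*I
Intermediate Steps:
k(G) = 1 (k(G) = (2*G)/((2*G)) = (2*G)*(1/(2*G)) = 1)
d(v) = √v (d(v) = 1*√v = √v)
(((-3 + 8) + 15) + d(-4))² = (((-3 + 8) + 15) + √(-4))² = ((5 + 15) + 2*I)² = (20 + 2*I)²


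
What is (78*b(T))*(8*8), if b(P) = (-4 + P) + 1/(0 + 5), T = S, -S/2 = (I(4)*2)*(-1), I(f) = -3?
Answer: -394368/5 ≈ -78874.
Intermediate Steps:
S = -12 (S = -2*(-3*2)*(-1) = -(-12)*(-1) = -2*6 = -12)
T = -12
b(P) = -19/5 + P (b(P) = (-4 + P) + 1/5 = (-4 + P) + ⅕ = -19/5 + P)
(78*b(T))*(8*8) = (78*(-19/5 - 12))*(8*8) = (78*(-79/5))*64 = -6162/5*64 = -394368/5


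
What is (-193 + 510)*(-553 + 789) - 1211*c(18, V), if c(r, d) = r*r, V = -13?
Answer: -317552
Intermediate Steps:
c(r, d) = r²
(-193 + 510)*(-553 + 789) - 1211*c(18, V) = (-193 + 510)*(-553 + 789) - 1211*18² = 317*236 - 1211*324 = 74812 - 392364 = -317552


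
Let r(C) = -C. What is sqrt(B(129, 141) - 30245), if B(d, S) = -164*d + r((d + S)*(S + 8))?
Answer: I*sqrt(91631) ≈ 302.71*I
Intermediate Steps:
B(d, S) = -164*d - (8 + S)*(S + d) (B(d, S) = -164*d - (d + S)*(S + 8) = -164*d - (S + d)*(8 + S) = -164*d - (8 + S)*(S + d))
sqrt(B(129, 141) - 30245) = sqrt((-1*141**2 - 172*129 - 8*141 - 1*141*129) - 30245) = sqrt((-1*19881 - 22188 - 1128 - 18189) - 30245) = sqrt((-19881 - 22188 - 1128 - 18189) - 30245) = sqrt(-61386 - 30245) = sqrt(-91631) = I*sqrt(91631)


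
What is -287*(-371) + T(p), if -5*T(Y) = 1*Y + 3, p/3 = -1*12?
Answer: 532418/5 ≈ 1.0648e+5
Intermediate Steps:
p = -36 (p = 3*(-1*12) = 3*(-12) = -36)
T(Y) = -⅗ - Y/5 (T(Y) = -(1*Y + 3)/5 = -(Y + 3)/5 = -(3 + Y)/5 = -⅗ - Y/5)
-287*(-371) + T(p) = -287*(-371) + (-⅗ - ⅕*(-36)) = 106477 + (-⅗ + 36/5) = 106477 + 33/5 = 532418/5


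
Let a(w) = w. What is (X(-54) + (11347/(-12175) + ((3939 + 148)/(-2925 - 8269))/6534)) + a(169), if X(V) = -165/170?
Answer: 2529600410624821/15138481832100 ≈ 167.10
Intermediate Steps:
X(V) = -33/34 (X(V) = -165*1/170 = -33/34)
(X(-54) + (11347/(-12175) + ((3939 + 148)/(-2925 - 8269))/6534)) + a(169) = (-33/34 + (11347/(-12175) + ((3939 + 148)/(-2925 - 8269))/6534)) + 169 = (-33/34 + (11347*(-1/12175) + (4087/(-11194))*(1/6534))) + 169 = (-33/34 + (-11347/12175 + (4087*(-1/11194))*(1/6534))) + 169 = (-33/34 + (-11347/12175 - 4087/11194*1/6534)) + 169 = (-33/34 + (-11347/12175 - 4087/73141596)) + 169 = (-33/34 - 829987449037/890498931300) + 169 = -28803019000079/15138481832100 + 169 = 2529600410624821/15138481832100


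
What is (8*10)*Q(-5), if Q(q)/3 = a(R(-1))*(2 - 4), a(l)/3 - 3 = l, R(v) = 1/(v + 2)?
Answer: -5760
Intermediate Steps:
R(v) = 1/(2 + v)
a(l) = 9 + 3*l
Q(q) = -72 (Q(q) = 3*((9 + 3/(2 - 1))*(2 - 4)) = 3*((9 + 3/1)*(-2)) = 3*((9 + 3*1)*(-2)) = 3*((9 + 3)*(-2)) = 3*(12*(-2)) = 3*(-24) = -72)
(8*10)*Q(-5) = (8*10)*(-72) = 80*(-72) = -5760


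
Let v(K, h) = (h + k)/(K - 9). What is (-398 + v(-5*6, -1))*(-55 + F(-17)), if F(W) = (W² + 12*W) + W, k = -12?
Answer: -15509/3 ≈ -5169.7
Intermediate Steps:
v(K, h) = (-12 + h)/(-9 + K) (v(K, h) = (h - 12)/(K - 9) = (-12 + h)/(-9 + K))
F(W) = W² + 13*W
(-398 + v(-5*6, -1))*(-55 + F(-17)) = (-398 + (-12 - 1)/(-9 - 5*6))*(-55 - 17*(13 - 17)) = (-398 - 13/(-9 - 30))*(-55 - 17*(-4)) = (-398 - 13/(-39))*(-55 + 68) = (-398 - 1/39*(-13))*13 = (-398 + ⅓)*13 = -1193/3*13 = -15509/3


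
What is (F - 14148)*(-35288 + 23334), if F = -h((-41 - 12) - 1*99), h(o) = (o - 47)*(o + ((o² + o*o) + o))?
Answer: -109029421592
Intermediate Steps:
h(o) = (-47 + o)*(2*o + 2*o²) (h(o) = (-47 + o)*(o + ((o² + o²) + o)) = (-47 + o)*(o + (2*o² + o)) = (-47 + o)*(o + (o + 2*o²)) = (-47 + o)*(2*o + 2*o²))
F = 9134896 (F = -2*((-41 - 12) - 1*99)*(-47 + ((-41 - 12) - 1*99)² - 46*((-41 - 12) - 1*99)) = -2*(-53 - 99)*(-47 + (-53 - 99)² - 46*(-53 - 99)) = -2*(-152)*(-47 + (-152)² - 46*(-152)) = -2*(-152)*(-47 + 23104 + 6992) = -2*(-152)*30049 = -1*(-9134896) = 9134896)
(F - 14148)*(-35288 + 23334) = (9134896 - 14148)*(-35288 + 23334) = 9120748*(-11954) = -109029421592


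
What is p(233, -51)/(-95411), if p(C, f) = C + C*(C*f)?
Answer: 2768506/95411 ≈ 29.017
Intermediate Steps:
p(C, f) = C + f*C²
p(233, -51)/(-95411) = (233*(1 + 233*(-51)))/(-95411) = (233*(1 - 11883))*(-1/95411) = (233*(-11882))*(-1/95411) = -2768506*(-1/95411) = 2768506/95411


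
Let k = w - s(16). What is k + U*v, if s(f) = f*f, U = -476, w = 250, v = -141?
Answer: 67110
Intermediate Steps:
s(f) = f**2
k = -6 (k = 250 - 1*16**2 = 250 - 1*256 = 250 - 256 = -6)
k + U*v = -6 - 476*(-141) = -6 + 67116 = 67110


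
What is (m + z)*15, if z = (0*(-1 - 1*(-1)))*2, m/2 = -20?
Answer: -600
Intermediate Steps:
m = -40 (m = 2*(-20) = -40)
z = 0 (z = (0*(-1 + 1))*2 = (0*0)*2 = 0*2 = 0)
(m + z)*15 = (-40 + 0)*15 = -40*15 = -600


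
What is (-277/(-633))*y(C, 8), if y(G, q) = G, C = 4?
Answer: 1108/633 ≈ 1.7504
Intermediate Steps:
(-277/(-633))*y(C, 8) = -277/(-633)*4 = -277*(-1/633)*4 = (277/633)*4 = 1108/633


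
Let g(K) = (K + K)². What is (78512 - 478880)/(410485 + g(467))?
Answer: -400368/1282841 ≈ -0.31209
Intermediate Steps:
g(K) = 4*K² (g(K) = (2*K)² = 4*K²)
(78512 - 478880)/(410485 + g(467)) = (78512 - 478880)/(410485 + 4*467²) = -400368/(410485 + 4*218089) = -400368/(410485 + 872356) = -400368/1282841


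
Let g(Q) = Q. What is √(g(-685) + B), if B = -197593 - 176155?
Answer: I*√374433 ≈ 611.91*I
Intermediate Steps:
B = -373748
√(g(-685) + B) = √(-685 - 373748) = √(-374433) = I*√374433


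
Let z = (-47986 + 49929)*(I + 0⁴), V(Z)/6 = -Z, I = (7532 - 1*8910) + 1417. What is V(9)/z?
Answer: -18/25259 ≈ -0.00071262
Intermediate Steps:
I = 39 (I = (7532 - 8910) + 1417 = -1378 + 1417 = 39)
V(Z) = -6*Z (V(Z) = 6*(-Z) = -6*Z)
z = 75777 (z = (-47986 + 49929)*(39 + 0⁴) = 1943*(39 + 0) = 1943*39 = 75777)
V(9)/z = -6*9/75777 = -54*1/75777 = -18/25259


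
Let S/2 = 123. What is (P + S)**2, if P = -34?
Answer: 44944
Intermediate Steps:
S = 246 (S = 2*123 = 246)
(P + S)**2 = (-34 + 246)**2 = 212**2 = 44944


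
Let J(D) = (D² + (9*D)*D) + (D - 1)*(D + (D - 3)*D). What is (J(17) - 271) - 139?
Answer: 6560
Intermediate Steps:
J(D) = 10*D² + (-1 + D)*(D + D*(-3 + D)) (J(D) = (D² + 9*D²) + (-1 + D)*(D + (-3 + D)*D) = 10*D² + (-1 + D)*(D + D*(-3 + D)))
(J(17) - 271) - 139 = (17*(2 + 17² + 7*17) - 271) - 139 = (17*(2 + 289 + 119) - 271) - 139 = (17*410 - 271) - 139 = (6970 - 271) - 139 = 6699 - 139 = 6560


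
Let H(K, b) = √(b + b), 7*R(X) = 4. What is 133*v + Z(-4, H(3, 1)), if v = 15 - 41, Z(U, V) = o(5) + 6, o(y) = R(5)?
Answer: -24160/7 ≈ -3451.4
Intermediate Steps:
R(X) = 4/7 (R(X) = (⅐)*4 = 4/7)
o(y) = 4/7
H(K, b) = √2*√b (H(K, b) = √(2*b) = √2*√b)
Z(U, V) = 46/7 (Z(U, V) = 4/7 + 6 = 46/7)
v = -26
133*v + Z(-4, H(3, 1)) = 133*(-26) + 46/7 = -3458 + 46/7 = -24160/7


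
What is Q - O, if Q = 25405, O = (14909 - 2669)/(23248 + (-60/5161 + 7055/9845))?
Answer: 6001897036036355/236253549263 ≈ 25404.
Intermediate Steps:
O = 124382990160/236253549263 (O = 12240/(23248 + (-60*1/5161 + 7055*(1/9845))) = 12240/(23248 + (-60/5161 + 1411/1969)) = 12240/(23248 + 7164031/10162009) = 12240/(236253549263/10162009) = 12240*(10162009/236253549263) = 124382990160/236253549263 ≈ 0.52648)
Q - O = 25405 - 1*124382990160/236253549263 = 25405 - 124382990160/236253549263 = 6001897036036355/236253549263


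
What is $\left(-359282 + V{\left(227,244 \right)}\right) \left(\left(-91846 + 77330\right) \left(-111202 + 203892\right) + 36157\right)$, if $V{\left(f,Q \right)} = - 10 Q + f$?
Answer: $486374128445085$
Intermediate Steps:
$V{\left(f,Q \right)} = f - 10 Q$
$\left(-359282 + V{\left(227,244 \right)}\right) \left(\left(-91846 + 77330\right) \left(-111202 + 203892\right) + 36157\right) = \left(-359282 + \left(227 - 2440\right)\right) \left(\left(-91846 + 77330\right) \left(-111202 + 203892\right) + 36157\right) = \left(-359282 + \left(227 - 2440\right)\right) \left(\left(-14516\right) 92690 + 36157\right) = \left(-359282 - 2213\right) \left(-1345488040 + 36157\right) = \left(-361495\right) \left(-1345451883\right) = 486374128445085$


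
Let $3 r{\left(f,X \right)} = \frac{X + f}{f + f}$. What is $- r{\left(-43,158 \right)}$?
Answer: $\frac{115}{258} \approx 0.44574$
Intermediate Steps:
$r{\left(f,X \right)} = \frac{X + f}{6 f}$ ($r{\left(f,X \right)} = \frac{\left(X + f\right) \frac{1}{f + f}}{3} = \frac{\left(X + f\right) \frac{1}{2 f}}{3} = \frac{\frac{1}{2} \frac{1}{f} \left(X + f\right)}{3} = \frac{X + f}{6 f}$)
$- r{\left(-43,158 \right)} = - \frac{158 - 43}{6 \left(-43\right)} = - \frac{\left(-1\right) 115}{6 \cdot 43} = \left(-1\right) \left(- \frac{115}{258}\right) = \frac{115}{258}$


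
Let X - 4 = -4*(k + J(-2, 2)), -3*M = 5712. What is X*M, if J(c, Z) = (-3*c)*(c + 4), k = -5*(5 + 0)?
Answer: -106624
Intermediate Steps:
k = -25 (k = -5*5 = -25)
M = -1904 (M = -1/3*5712 = -1904)
J(c, Z) = -3*c*(4 + c) (J(c, Z) = (-3*c)*(4 + c) = -3*c*(4 + c))
X = 56 (X = 4 - 4*(-25 - 3*(-2)*(4 - 2)) = 4 - 4*(-25 - 3*(-2)*2) = 4 - 4*(-25 + 12) = 4 - 4*(-13) = 4 + 52 = 56)
X*M = 56*(-1904) = -106624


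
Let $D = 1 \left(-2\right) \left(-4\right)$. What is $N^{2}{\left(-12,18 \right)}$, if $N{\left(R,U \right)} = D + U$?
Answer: $676$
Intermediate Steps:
$D = 8$ ($D = \left(-2\right) \left(-4\right) = 8$)
$N{\left(R,U \right)} = 8 + U$
$N^{2}{\left(-12,18 \right)} = \left(8 + 18\right)^{2} = 26^{2} = 676$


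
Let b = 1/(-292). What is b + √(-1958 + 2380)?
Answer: -1/292 + √422 ≈ 20.539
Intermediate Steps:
b = -1/292 ≈ -0.0034247
b + √(-1958 + 2380) = -1/292 + √(-1958 + 2380) = -1/292 + √422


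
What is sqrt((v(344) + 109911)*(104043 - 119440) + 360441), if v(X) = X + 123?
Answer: 5*I*sqrt(67965185) ≈ 41221.0*I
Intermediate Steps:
v(X) = 123 + X
sqrt((v(344) + 109911)*(104043 - 119440) + 360441) = sqrt(((123 + 344) + 109911)*(104043 - 119440) + 360441) = sqrt((467 + 109911)*(-15397) + 360441) = sqrt(110378*(-15397) + 360441) = sqrt(-1699490066 + 360441) = sqrt(-1699129625) = 5*I*sqrt(67965185)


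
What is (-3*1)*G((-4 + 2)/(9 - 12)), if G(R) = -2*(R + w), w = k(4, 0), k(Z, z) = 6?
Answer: 40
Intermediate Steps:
w = 6
G(R) = -12 - 2*R (G(R) = -2*(R + 6) = -2*(6 + R) = -12 - 2*R)
(-3*1)*G((-4 + 2)/(9 - 12)) = (-3*1)*(-12 - 2*(-4 + 2)/(9 - 12)) = -3*(-12 - (-4)/(-3)) = -3*(-12 - (-4)*(-1)/3) = -3*(-12 - 2*2/3) = -3*(-12 - 4/3) = -3*(-40/3) = 40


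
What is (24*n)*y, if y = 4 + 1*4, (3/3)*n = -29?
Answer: -5568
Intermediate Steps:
n = -29
y = 8 (y = 4 + 4 = 8)
(24*n)*y = (24*(-29))*8 = -696*8 = -5568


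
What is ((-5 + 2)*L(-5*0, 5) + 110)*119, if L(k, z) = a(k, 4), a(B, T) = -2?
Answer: 13804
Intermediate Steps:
L(k, z) = -2
((-5 + 2)*L(-5*0, 5) + 110)*119 = ((-5 + 2)*(-2) + 110)*119 = (-3*(-2) + 110)*119 = (6 + 110)*119 = 116*119 = 13804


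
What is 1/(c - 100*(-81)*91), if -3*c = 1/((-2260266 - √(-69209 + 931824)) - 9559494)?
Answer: 926800446924606450780/683144609428153551905226001 + 3*√862615/683144609428153551905226001 ≈ 1.3567e-6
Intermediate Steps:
c = -1/(3*(-11819760 - √862615)) (c = -1/(3*((-2260266 - √(-69209 + 931824)) - 9559494)) = -1/(3*((-2260266 - √862615) - 9559494)) = -1/(3*(-11819760 - √862615)) ≈ 2.8199e-8)
1/(c - 100*(-81)*91) = 1/((787984/27941345118997 - √862615/419120176784955) - 100*(-81)*91) = 1/((787984/27941345118997 - √862615/419120176784955) - (-8100)*91) = 1/((787984/27941345118997 - √862615/419120176784955) - 1*(-737100)) = 1/((787984/27941345118997 - √862615/419120176784955) + 737100) = 1/(20595565487213476684/27941345118997 - √862615/419120176784955)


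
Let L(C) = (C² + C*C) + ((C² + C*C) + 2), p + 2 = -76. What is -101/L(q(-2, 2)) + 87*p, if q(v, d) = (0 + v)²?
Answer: -447977/66 ≈ -6787.5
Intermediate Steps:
p = -78 (p = -2 - 76 = -78)
q(v, d) = v²
L(C) = 2 + 4*C² (L(C) = (C² + C²) + ((C² + C²) + 2) = 2*C² + (2*C² + 2) = 2*C² + (2 + 2*C²) = 2 + 4*C²)
-101/L(q(-2, 2)) + 87*p = -101/(2 + 4*((-2)²)²) + 87*(-78) = -101/(2 + 4*4²) - 6786 = -101/(2 + 4*16) - 6786 = -101/(2 + 64) - 6786 = -101/66 - 6786 = -447977/66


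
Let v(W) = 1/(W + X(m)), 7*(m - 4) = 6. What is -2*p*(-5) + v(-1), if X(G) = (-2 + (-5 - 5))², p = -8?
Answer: -11439/143 ≈ -79.993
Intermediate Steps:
m = 34/7 (m = 4 + (⅐)*6 = 4 + 6/7 = 34/7 ≈ 4.8571)
X(G) = 144 (X(G) = (-2 - 10)² = (-12)² = 144)
v(W) = 1/(144 + W) (v(W) = 1/(W + 144) = 1/(144 + W))
-2*p*(-5) + v(-1) = -2*(-8)*(-5) + 1/(144 - 1) = 16*(-5) + 1/143 = -80 + 1/143 = -11439/143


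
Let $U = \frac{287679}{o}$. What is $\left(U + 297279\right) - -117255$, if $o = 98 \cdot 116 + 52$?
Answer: $\frac{4734265959}{11420} \approx 4.1456 \cdot 10^{5}$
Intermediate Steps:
$o = 11420$ ($o = 11368 + 52 = 11420$)
$U = \frac{287679}{11420} \approx 25.191$
$\left(U + 297279\right) - -117255 = \left(\frac{287679}{11420} + 297279\right) - -117255 = \frac{3395213859}{11420} + 117255 = \frac{4734265959}{11420}$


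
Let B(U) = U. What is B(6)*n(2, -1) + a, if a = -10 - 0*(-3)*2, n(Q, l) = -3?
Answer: -28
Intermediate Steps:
a = -10 (a = -10 - 0*2 = -10 - 1*0 = -10 + 0 = -10)
B(6)*n(2, -1) + a = 6*(-3) - 10 = -18 - 10 = -28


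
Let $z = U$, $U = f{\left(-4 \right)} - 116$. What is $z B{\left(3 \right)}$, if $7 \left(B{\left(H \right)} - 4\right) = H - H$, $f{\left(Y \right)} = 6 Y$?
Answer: $-560$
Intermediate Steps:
$U = -140$ ($U = 6 \left(-4\right) - 116 = -24 - 116 = -140$)
$B{\left(H \right)} = 4$ ($B{\left(H \right)} = 4 + \frac{H - H}{7} = 4 + \frac{1}{7} \cdot 0 = 4 + 0 = 4$)
$z = -140$
$z B{\left(3 \right)} = \left(-140\right) 4 = -560$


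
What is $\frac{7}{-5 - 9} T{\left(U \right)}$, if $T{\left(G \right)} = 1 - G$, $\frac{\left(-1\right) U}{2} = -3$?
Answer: $\frac{5}{2} \approx 2.5$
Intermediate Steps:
$U = 6$ ($U = \left(-2\right) \left(-3\right) = 6$)
$\frac{7}{-5 - 9} T{\left(U \right)} = \frac{7}{-5 - 9} \left(1 - 6\right) = \frac{7}{-14} \left(1 - 6\right) = 7 \left(- \frac{1}{14}\right) \left(-5\right) = \left(- \frac{1}{2}\right) \left(-5\right) = \frac{5}{2}$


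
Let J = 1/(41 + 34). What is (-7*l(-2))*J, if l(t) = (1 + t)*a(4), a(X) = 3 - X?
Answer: -7/75 ≈ -0.093333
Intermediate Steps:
l(t) = -1 - t (l(t) = (1 + t)*(3 - 1*4) = (1 + t)*(3 - 4) = (1 + t)*(-1) = -1 - t)
J = 1/75 ≈ 0.013333
(-7*l(-2))*J = -7*(-1 - 1*(-2))*(1/75) = -7*(-1 + 2)*(1/75) = -7*1*(1/75) = -7*1/75 = -7/75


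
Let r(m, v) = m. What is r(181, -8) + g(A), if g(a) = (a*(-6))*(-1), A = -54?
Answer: -143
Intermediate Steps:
g(a) = 6*a (g(a) = -6*a*(-1) = 6*a)
r(181, -8) + g(A) = 181 + 6*(-54) = 181 - 324 = -143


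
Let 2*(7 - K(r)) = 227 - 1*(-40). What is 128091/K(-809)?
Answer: -256182/253 ≈ -1012.6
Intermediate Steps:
K(r) = -253/2 (K(r) = 7 - (227 - 1*(-40))/2 = 7 - (227 + 40)/2 = 7 - 1/2*267 = 7 - 267/2 = -253/2)
128091/K(-809) = 128091/(-253/2) = 128091*(-2/253) = -256182/253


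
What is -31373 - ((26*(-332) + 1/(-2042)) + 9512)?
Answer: -65860625/2042 ≈ -32253.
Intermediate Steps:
-31373 - ((26*(-332) + 1/(-2042)) + 9512) = -31373 - ((-8632 - 1/2042) + 9512) = -31373 - (-17626545/2042 + 9512) = -31373 - 1*1796959/2042 = -31373 - 1796959/2042 = -65860625/2042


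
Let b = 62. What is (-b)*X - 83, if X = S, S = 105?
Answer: -6593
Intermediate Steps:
X = 105
(-b)*X - 83 = -1*62*105 - 83 = -62*105 - 83 = -6510 - 83 = -6593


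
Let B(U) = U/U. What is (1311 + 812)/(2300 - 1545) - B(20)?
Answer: 1368/755 ≈ 1.8119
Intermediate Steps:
B(U) = 1
(1311 + 812)/(2300 - 1545) - B(20) = (1311 + 812)/(2300 - 1545) - 1*1 = 2123/755 - 1 = 1368/755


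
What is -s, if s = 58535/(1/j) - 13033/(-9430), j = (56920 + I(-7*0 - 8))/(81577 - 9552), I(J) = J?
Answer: -1256620474697/27167830 ≈ -46254.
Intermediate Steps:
j = 56912/72025 (j = (56920 + (-7*0 - 8))/(81577 - 9552) = (56920 + (0 - 8))/72025 = (56920 - 8)*(1/72025) = 56912*(1/72025) = 56912/72025 ≈ 0.79017)
s = 1256620474697/27167830 (s = 58535/(1/(56912/72025)) - 13033/(-9430) = 58535/(72025/56912) - 13033*(-1/9430) = 58535*(56912/72025) + 13033/9430 = 666268784/14405 + 13033/9430 = 1256620474697/27167830 ≈ 46254.)
-s = -1*1256620474697/27167830 = -1256620474697/27167830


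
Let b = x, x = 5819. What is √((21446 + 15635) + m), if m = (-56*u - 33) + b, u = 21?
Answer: √41691 ≈ 204.18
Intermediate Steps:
b = 5819
m = 4610 (m = (-56*21 - 33) + 5819 = (-1176 - 33) + 5819 = -1209 + 5819 = 4610)
√((21446 + 15635) + m) = √((21446 + 15635) + 4610) = √(37081 + 4610) = √41691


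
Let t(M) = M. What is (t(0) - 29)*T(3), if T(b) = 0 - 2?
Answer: 58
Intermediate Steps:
T(b) = -2
(t(0) - 29)*T(3) = (0 - 29)*(-2) = -29*(-2) = 58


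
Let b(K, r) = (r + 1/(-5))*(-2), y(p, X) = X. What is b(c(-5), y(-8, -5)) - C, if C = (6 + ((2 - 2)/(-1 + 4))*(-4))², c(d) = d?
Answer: -128/5 ≈ -25.600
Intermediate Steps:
b(K, r) = ⅖ - 2*r (b(K, r) = (r - ⅕)*(-2) = (-⅕ + r)*(-2) = ⅖ - 2*r)
C = 36 (C = (6 + (0/3)*(-4))² = (6 + (0*(⅓))*(-4))² = (6 + 0*(-4))² = (6 + 0)² = 6² = 36)
b(c(-5), y(-8, -5)) - C = (⅖ - 2*(-5)) - 1*36 = (⅖ + 10) - 36 = 52/5 - 36 = -128/5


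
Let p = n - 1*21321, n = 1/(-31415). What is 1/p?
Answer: -31415/669799216 ≈ -4.6902e-5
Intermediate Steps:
n = -1/31415 ≈ -3.1832e-5
p = -669799216/31415 (p = -1/31415 - 1*21321 = -1/31415 - 21321 = -669799216/31415 ≈ -21321.)
1/p = 1/(-669799216/31415) = -31415/669799216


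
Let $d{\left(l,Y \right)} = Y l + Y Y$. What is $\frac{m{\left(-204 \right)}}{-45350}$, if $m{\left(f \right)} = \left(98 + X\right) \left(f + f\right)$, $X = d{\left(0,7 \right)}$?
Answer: $\frac{29988}{22675} \approx 1.3225$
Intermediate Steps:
$d{\left(l,Y \right)} = Y^{2} + Y l$ ($d{\left(l,Y \right)} = Y l + Y^{2} = Y^{2} + Y l$)
$X = 49$ ($X = 7 \left(7 + 0\right) = 7 \cdot 7 = 49$)
$m{\left(f \right)} = 294 f$ ($m{\left(f \right)} = \left(98 + 49\right) \left(f + f\right) = 147 \cdot 2 f = 294 f$)
$\frac{m{\left(-204 \right)}}{-45350} = \frac{294 \left(-204\right)}{-45350} = \left(-59976\right) \left(- \frac{1}{45350}\right) = \frac{29988}{22675}$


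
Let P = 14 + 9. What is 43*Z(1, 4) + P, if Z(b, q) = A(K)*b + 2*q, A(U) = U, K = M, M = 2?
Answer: 453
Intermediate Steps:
K = 2
Z(b, q) = 2*b + 2*q
P = 23
43*Z(1, 4) + P = 43*(2*1 + 2*4) + 23 = 43*(2 + 8) + 23 = 43*10 + 23 = 430 + 23 = 453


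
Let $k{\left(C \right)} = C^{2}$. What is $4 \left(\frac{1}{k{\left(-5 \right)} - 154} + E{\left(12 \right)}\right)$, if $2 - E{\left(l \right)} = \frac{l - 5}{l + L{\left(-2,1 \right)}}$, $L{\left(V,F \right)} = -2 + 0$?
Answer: $\frac{3334}{645} \approx 5.169$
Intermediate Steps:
$L{\left(V,F \right)} = -2$
$E{\left(l \right)} = 2 - \frac{-5 + l}{-2 + l}$ ($E{\left(l \right)} = 2 - \frac{l - 5}{l - 2} = 2 - \frac{-5 + l}{-2 + l}$)
$4 \left(\frac{1}{k{\left(-5 \right)} - 154} + E{\left(12 \right)}\right) = 4 \left(\frac{1}{\left(-5\right)^{2} - 154} + \frac{1 + 12}{-2 + 12}\right) = 4 \left(\frac{1}{25 - 154} + \frac{1}{10} \cdot 13\right) = 4 \left(\frac{1}{-129} + \frac{1}{10} \cdot 13\right) = 4 \left(- \frac{1}{129} + \frac{13}{10}\right) = 4 \cdot \frac{1667}{1290} = \frac{3334}{645}$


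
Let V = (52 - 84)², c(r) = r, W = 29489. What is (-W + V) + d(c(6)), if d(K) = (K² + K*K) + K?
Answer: -28387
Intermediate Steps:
d(K) = K + 2*K² (d(K) = (K² + K²) + K = 2*K² + K = K + 2*K²)
V = 1024 (V = (-32)² = 1024)
(-W + V) + d(c(6)) = (-1*29489 + 1024) + 6*(1 + 2*6) = (-29489 + 1024) + 6*(1 + 12) = -28465 + 6*13 = -28465 + 78 = -28387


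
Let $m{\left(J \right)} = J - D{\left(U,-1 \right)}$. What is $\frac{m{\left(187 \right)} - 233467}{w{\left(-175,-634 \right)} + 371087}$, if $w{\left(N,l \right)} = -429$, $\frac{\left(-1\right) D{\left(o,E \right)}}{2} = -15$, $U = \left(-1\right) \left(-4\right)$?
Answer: $- \frac{116655}{185329} \approx -0.62945$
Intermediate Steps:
$U = 4$
$D{\left(o,E \right)} = 30$ ($D{\left(o,E \right)} = \left(-2\right) \left(-15\right) = 30$)
$m{\left(J \right)} = -30 + J$ ($m{\left(J \right)} = J - 30 = -30 + J$)
$\frac{m{\left(187 \right)} - 233467}{w{\left(-175,-634 \right)} + 371087} = \frac{\left(-30 + 187\right) - 233467}{-429 + 371087} = \frac{157 - 233467}{370658} = \left(-233310\right) \frac{1}{370658} = - \frac{116655}{185329}$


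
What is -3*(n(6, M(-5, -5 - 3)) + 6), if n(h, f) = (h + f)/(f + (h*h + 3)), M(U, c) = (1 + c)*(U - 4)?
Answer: -681/34 ≈ -20.029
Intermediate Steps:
M(U, c) = (1 + c)*(-4 + U)
n(h, f) = (f + h)/(3 + f + h**2) (n(h, f) = (f + h)/(f + (h**2 + 3)) = (f + h)/(f + (3 + h**2)) = (f + h)/(3 + f + h**2))
-3*(n(6, M(-5, -5 - 3)) + 6) = -3*(((-4 - 5 - 4*(-5 - 3) - 5*(-5 - 3)) + 6)/(3 + (-4 - 5 - 4*(-5 - 3) - 5*(-5 - 3)) + 6**2) + 6) = -3*(((-4 - 5 - 4*(-8) - 5*(-8)) + 6)/(3 + (-4 - 5 - 4*(-8) - 5*(-8)) + 36) + 6) = -3*(((-4 - 5 + 32 + 40) + 6)/(3 + (-4 - 5 + 32 + 40) + 36) + 6) = -3*((63 + 6)/(3 + 63 + 36) + 6) = -3*(69/102 + 6) = -3*((1/102)*69 + 6) = -3*(23/34 + 6) = -3*227/34 = -681/34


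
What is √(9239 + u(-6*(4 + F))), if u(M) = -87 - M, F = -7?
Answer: √9134 ≈ 95.572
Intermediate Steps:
√(9239 + u(-6*(4 + F))) = √(9239 + (-87 - (-6)*(4 - 7))) = √(9239 + (-87 - (-6)*(-3))) = √(9239 + (-87 - 1*18)) = √(9239 + (-87 - 18)) = √(9239 - 105) = √9134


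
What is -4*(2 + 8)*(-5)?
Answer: 200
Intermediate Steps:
-4*(2 + 8)*(-5) = -4*10*(-5) = -40*(-5) = 200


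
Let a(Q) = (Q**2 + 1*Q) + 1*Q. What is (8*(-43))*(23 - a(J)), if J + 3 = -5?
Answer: 8600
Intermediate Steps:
J = -8 (J = -3 - 5 = -8)
a(Q) = Q**2 + 2*Q (a(Q) = (Q**2 + Q) + Q = (Q + Q**2) + Q = Q**2 + 2*Q)
(8*(-43))*(23 - a(J)) = (8*(-43))*(23 - (-8)*(2 - 8)) = -344*(23 - (-8)*(-6)) = -344*(23 - 1*48) = -344*(23 - 48) = -344*(-25) = 8600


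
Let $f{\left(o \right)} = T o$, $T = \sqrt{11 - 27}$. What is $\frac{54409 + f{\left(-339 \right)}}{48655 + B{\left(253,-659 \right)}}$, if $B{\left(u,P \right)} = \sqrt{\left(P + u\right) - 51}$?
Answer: $\frac{2647269895}{2367309482} - \frac{32988090 i}{1183654741} - \frac{678 \sqrt{457}}{1183654741} - \frac{54409 i \sqrt{457}}{2367309482} \approx 1.1182 - 0.028361 i$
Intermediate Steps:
$B{\left(u,P \right)} = \sqrt{-51 + P + u}$
$T = 4 i$ ($T = \sqrt{-16} = 4 i \approx 4.0 i$)
$f{\left(o \right)} = 4 i o$
$\frac{54409 + f{\left(-339 \right)}}{48655 + B{\left(253,-659 \right)}} = \frac{54409 + 4 i \left(-339\right)}{48655 + \sqrt{-51 - 659 + 253}} = \frac{54409 - 1356 i}{48655 + \sqrt{-457}} = \frac{54409 - 1356 i}{48655 + i \sqrt{457}}$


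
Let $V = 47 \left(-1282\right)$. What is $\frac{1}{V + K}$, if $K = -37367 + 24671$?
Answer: $- \frac{1}{72950} \approx -1.3708 \cdot 10^{-5}$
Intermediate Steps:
$V = -60254$
$K = -12696$
$\frac{1}{V + K} = \frac{1}{-60254 - 12696} = \frac{1}{-72950} = - \frac{1}{72950}$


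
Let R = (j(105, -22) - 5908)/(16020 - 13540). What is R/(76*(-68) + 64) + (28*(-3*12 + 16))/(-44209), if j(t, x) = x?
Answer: 66823587/5087218048 ≈ 0.013136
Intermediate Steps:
R = -593/248 (R = (-22 - 5908)/(16020 - 13540) = -5930/2480 = -5930*1/2480 = -593/248 ≈ -2.3911)
R/(76*(-68) + 64) + (28*(-3*12 + 16))/(-44209) = -593/(248*(76*(-68) + 64)) + (28*(-3*12 + 16))/(-44209) = -593/(248*(-5168 + 64)) + (28*(-36 + 16))*(-1/44209) = -593/248/(-5104) + (28*(-20))*(-1/44209) = -593/248*(-1/5104) - 560*(-1/44209) = 593/1265792 + 560/44209 = 66823587/5087218048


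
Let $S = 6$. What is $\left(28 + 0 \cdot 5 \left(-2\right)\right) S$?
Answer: $168$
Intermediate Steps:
$\left(28 + 0 \cdot 5 \left(-2\right)\right) S = \left(28 + 0 \cdot 5 \left(-2\right)\right) 6 = \left(28 + 0 \left(-2\right)\right) 6 = \left(28 + 0\right) 6 = 28 \cdot 6 = 168$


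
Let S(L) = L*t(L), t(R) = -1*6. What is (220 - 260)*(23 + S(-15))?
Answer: -4520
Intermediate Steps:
t(R) = -6
S(L) = -6*L (S(L) = L*(-6) = -6*L)
(220 - 260)*(23 + S(-15)) = (220 - 260)*(23 - 6*(-15)) = -40*(23 + 90) = -40*113 = -4520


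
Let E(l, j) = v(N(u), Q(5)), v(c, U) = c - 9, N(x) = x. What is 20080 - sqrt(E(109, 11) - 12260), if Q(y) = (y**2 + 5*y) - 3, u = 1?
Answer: 20080 - 2*I*sqrt(3067) ≈ 20080.0 - 110.76*I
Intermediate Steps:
Q(y) = -3 + y**2 + 5*y
v(c, U) = -9 + c
E(l, j) = -8 (E(l, j) = -9 + 1 = -8)
20080 - sqrt(E(109, 11) - 12260) = 20080 - sqrt(-8 - 12260) = 20080 - sqrt(-12268) = 20080 - 2*I*sqrt(3067)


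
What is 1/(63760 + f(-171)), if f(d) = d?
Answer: 1/63589 ≈ 1.5726e-5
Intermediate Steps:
1/(63760 + f(-171)) = 1/(63760 - 171) = 1/63589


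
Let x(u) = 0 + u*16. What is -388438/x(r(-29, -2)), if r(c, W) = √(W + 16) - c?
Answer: -5632351/6616 + 194219*√14/6616 ≈ -741.48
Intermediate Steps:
r(c, W) = √(16 + W) - c
x(u) = 16*u (x(u) = 0 + 16*u = 16*u)
-388438/x(r(-29, -2)) = -388438*1/(16*(√(16 - 2) - 1*(-29))) = -388438*1/(16*(√14 + 29)) = -388438*1/(16*(29 + √14)) = -388438/(464 + 16*√14)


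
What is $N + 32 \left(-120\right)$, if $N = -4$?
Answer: $-3844$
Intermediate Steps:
$N + 32 \left(-120\right) = -4 + 32 \left(-120\right) = -4 - 3840 = -3844$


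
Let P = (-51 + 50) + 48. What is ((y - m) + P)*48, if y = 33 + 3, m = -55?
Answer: 6624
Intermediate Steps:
P = 47 (P = -1 + 48 = 47)
y = 36
((y - m) + P)*48 = ((36 - 1*(-55)) + 47)*48 = ((36 + 55) + 47)*48 = (91 + 47)*48 = 138*48 = 6624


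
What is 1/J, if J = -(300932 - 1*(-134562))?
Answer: -1/435494 ≈ -2.2962e-6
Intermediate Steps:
J = -435494 (J = -(300932 + 134562) = -1*435494 = -435494)
1/J = 1/(-435494) = -1/435494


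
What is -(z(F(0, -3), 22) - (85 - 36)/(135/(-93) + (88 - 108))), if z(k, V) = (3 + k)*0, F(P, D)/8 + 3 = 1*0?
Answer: -217/95 ≈ -2.2842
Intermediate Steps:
F(P, D) = -24 (F(P, D) = -24 + 8*(1*0) = -24 + 8*0 = -24 + 0 = -24)
z(k, V) = 0
-(z(F(0, -3), 22) - (85 - 36)/(135/(-93) + (88 - 108))) = -(0 - (85 - 36)/(135/(-93) + (88 - 108))) = -(0 - 49/(135*(-1/93) - 20)) = -(0 - 49/(-45/31 - 20)) = -(0 - 49/(-665/31)) = -(0 - 49*(-31)/665) = -(0 - 1*(-217/95)) = -(0 + 217/95) = -1*217/95 = -217/95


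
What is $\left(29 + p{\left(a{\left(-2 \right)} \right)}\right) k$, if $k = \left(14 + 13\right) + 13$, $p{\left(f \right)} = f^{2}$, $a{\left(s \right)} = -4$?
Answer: $1800$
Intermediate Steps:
$k = 40$ ($k = 27 + 13 = 40$)
$\left(29 + p{\left(a{\left(-2 \right)} \right)}\right) k = \left(29 + \left(-4\right)^{2}\right) 40 = \left(29 + 16\right) 40 = 45 \cdot 40 = 1800$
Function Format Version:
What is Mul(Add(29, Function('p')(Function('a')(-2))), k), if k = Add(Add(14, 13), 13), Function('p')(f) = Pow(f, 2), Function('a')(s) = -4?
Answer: 1800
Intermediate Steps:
k = 40 (k = Add(27, 13) = 40)
Mul(Add(29, Function('p')(Function('a')(-2))), k) = Mul(Add(29, Pow(-4, 2)), 40) = Mul(Add(29, 16), 40) = Mul(45, 40) = 1800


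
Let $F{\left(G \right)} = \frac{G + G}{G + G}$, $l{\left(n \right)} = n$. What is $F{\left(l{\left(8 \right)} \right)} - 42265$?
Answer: $-42264$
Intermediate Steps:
$F{\left(G \right)} = 1$ ($F{\left(G \right)} = \frac{2 G}{2 G} = 2 G \frac{1}{2 G} = 1$)
$F{\left(l{\left(8 \right)} \right)} - 42265 = 1 - 42265 = -42264$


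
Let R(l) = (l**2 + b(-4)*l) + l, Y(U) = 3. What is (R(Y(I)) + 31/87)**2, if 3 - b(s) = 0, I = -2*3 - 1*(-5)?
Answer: 3452164/7569 ≈ 456.09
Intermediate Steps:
I = -1 (I = -6 + 5 = -1)
b(s) = 3 (b(s) = 3 - 1*0 = 3 + 0 = 3)
R(l) = l**2 + 4*l (R(l) = (l**2 + 3*l) + l = l**2 + 4*l)
(R(Y(I)) + 31/87)**2 = (3*(4 + 3) + 31/87)**2 = (3*7 + 31*(1/87))**2 = (21 + 31/87)**2 = (1858/87)**2 = 3452164/7569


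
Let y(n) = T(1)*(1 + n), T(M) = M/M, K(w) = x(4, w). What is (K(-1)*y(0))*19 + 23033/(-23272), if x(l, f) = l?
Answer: 1745639/23272 ≈ 75.010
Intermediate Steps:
K(w) = 4
T(M) = 1
y(n) = 1 + n (y(n) = 1*(1 + n) = 1 + n)
(K(-1)*y(0))*19 + 23033/(-23272) = (4*(1 + 0))*19 + 23033/(-23272) = (4*1)*19 + 23033*(-1/23272) = 4*19 - 23033/23272 = 76 - 23033/23272 = 1745639/23272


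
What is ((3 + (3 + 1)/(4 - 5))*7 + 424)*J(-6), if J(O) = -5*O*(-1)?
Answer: -12510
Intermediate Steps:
J(O) = 5*O
((3 + (3 + 1)/(4 - 5))*7 + 424)*J(-6) = ((3 + (3 + 1)/(4 - 5))*7 + 424)*(5*(-6)) = ((3 + 4/(-1))*7 + 424)*(-30) = ((3 + 4*(-1))*7 + 424)*(-30) = ((3 - 4)*7 + 424)*(-30) = (-1*7 + 424)*(-30) = (-7 + 424)*(-30) = 417*(-30) = -12510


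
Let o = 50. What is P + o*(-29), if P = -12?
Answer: -1462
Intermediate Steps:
P + o*(-29) = -12 + 50*(-29) = -12 - 1450 = -1462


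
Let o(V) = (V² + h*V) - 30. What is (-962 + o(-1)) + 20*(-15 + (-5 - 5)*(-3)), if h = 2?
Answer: -693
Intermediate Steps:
o(V) = -30 + V² + 2*V (o(V) = (V² + 2*V) - 30 = -30 + V² + 2*V)
(-962 + o(-1)) + 20*(-15 + (-5 - 5)*(-3)) = (-962 + (-30 + (-1)² + 2*(-1))) + 20*(-15 + (-5 - 5)*(-3)) = (-962 + (-30 + 1 - 2)) + 20*(-15 - 10*(-3)) = (-962 - 31) + 20*(-15 + 30) = -993 + 20*15 = -993 + 300 = -693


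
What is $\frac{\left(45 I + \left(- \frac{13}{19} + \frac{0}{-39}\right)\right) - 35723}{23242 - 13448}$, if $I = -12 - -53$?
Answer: $- \frac{643695}{186086} \approx -3.4591$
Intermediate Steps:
$I = 41$ ($I = -12 + 53 = 41$)
$\frac{\left(45 I + \left(- \frac{13}{19} + \frac{0}{-39}\right)\right) - 35723}{23242 - 13448} = \frac{\left(45 \cdot 41 + \left(- \frac{13}{19} + \frac{0}{-39}\right)\right) - 35723}{23242 - 13448} = \frac{\left(1845 + \left(\left(-13\right) \frac{1}{19} + 0 \left(- \frac{1}{39}\right)\right)\right) - 35723}{9794} = \left(\left(1845 + \left(- \frac{13}{19} + 0\right)\right) - 35723\right) \frac{1}{9794} = \left(\left(1845 - \frac{13}{19}\right) - 35723\right) \frac{1}{9794} = \left(\frac{35042}{19} - 35723\right) \frac{1}{9794} = \left(- \frac{643695}{19}\right) \frac{1}{9794} = - \frac{643695}{186086}$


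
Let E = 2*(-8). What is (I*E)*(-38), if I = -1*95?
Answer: -57760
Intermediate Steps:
E = -16
I = -95
(I*E)*(-38) = -95*(-16)*(-38) = 1520*(-38) = -57760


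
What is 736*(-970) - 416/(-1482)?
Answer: -40693424/57 ≈ -7.1392e+5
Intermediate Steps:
736*(-970) - 416/(-1482) = -713920 - 416*(-1/1482) = -713920 + 16/57 = -40693424/57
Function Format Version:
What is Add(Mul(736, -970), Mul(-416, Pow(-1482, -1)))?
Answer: Rational(-40693424, 57) ≈ -7.1392e+5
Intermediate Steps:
Add(Mul(736, -970), Mul(-416, Pow(-1482, -1))) = Add(-713920, Mul(-416, Rational(-1, 1482))) = Add(-713920, Rational(16, 57)) = Rational(-40693424, 57)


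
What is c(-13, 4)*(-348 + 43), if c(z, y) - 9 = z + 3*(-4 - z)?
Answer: -7015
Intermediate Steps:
c(z, y) = -3 - 2*z (c(z, y) = 9 + (z + 3*(-4 - z)) = 9 + (z + (-12 - 3*z)) = 9 + (-12 - 2*z) = -3 - 2*z)
c(-13, 4)*(-348 + 43) = (-3 - 2*(-13))*(-348 + 43) = (-3 + 26)*(-305) = 23*(-305) = -7015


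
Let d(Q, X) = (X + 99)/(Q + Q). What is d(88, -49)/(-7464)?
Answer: -25/656832 ≈ -3.8061e-5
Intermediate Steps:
d(Q, X) = (99 + X)/(2*Q) (d(Q, X) = (99 + X)/((2*Q)) = (99 + X)*(1/(2*Q)) = (99 + X)/(2*Q))
d(88, -49)/(-7464) = ((½)*(99 - 49)/88)/(-7464) = ((½)*(1/88)*50)*(-1/7464) = (25/88)*(-1/7464) = -25/656832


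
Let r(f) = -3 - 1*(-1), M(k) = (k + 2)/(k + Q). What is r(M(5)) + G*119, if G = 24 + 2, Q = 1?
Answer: 3092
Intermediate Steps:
M(k) = (2 + k)/(1 + k) (M(k) = (k + 2)/(k + 1) = (2 + k)/(1 + k))
r(f) = -2 (r(f) = -3 + 1 = -2)
G = 26
r(M(5)) + G*119 = -2 + 26*119 = -2 + 3094 = 3092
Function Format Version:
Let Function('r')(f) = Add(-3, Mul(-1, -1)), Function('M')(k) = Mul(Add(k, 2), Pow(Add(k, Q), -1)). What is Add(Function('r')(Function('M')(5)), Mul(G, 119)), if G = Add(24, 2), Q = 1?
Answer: 3092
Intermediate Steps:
Function('M')(k) = Mul(Pow(Add(1, k), -1), Add(2, k)) (Function('M')(k) = Mul(Add(k, 2), Pow(Add(k, 1), -1)) = Mul(Add(2, k), Pow(Add(1, k), -1)) = Mul(Pow(Add(1, k), -1), Add(2, k)))
Function('r')(f) = -2 (Function('r')(f) = Add(-3, 1) = -2)
G = 26
Add(Function('r')(Function('M')(5)), Mul(G, 119)) = Add(-2, Mul(26, 119)) = Add(-2, 3094) = 3092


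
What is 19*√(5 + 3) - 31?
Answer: -31 + 38*√2 ≈ 22.740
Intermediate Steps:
19*√(5 + 3) - 31 = 19*√8 - 31 = 19*(2*√2) - 31 = 38*√2 - 31 = -31 + 38*√2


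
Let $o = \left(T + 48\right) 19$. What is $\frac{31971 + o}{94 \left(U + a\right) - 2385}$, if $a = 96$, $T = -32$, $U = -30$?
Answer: $\frac{32275}{3819} \approx 8.4512$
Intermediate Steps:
$o = 304$ ($o = \left(-32 + 48\right) 19 = 16 \cdot 19 = 304$)
$\frac{31971 + o}{94 \left(U + a\right) - 2385} = \frac{31971 + 304}{94 \left(-30 + 96\right) - 2385} = \frac{32275}{94 \cdot 66 - 2385} = \frac{32275}{6204 - 2385} = \frac{32275}{3819}$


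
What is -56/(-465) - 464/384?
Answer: -1349/1240 ≈ -1.0879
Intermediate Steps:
-56/(-465) - 464/384 = -56*(-1/465) - 464*1/384 = 56/465 - 29/24 = -1349/1240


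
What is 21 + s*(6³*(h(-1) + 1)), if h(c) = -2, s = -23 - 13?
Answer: 7797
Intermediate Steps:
s = -36
21 + s*(6³*(h(-1) + 1)) = 21 - 36*6³*(-2 + 1) = 21 - 7776*(-1) = 21 - 36*(-216) = 21 + 7776 = 7797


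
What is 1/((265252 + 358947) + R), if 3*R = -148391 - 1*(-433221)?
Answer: 3/2157427 ≈ 1.3905e-6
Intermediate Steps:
R = 284830/3 (R = (-148391 - 1*(-433221))/3 = (-148391 + 433221)/3 = (1/3)*284830 = 284830/3 ≈ 94943.)
1/((265252 + 358947) + R) = 1/((265252 + 358947) + 284830/3) = 1/(624199 + 284830/3) = 1/(2157427/3) = 3/2157427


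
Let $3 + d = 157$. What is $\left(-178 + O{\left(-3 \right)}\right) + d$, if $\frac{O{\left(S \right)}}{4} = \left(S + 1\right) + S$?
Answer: $-44$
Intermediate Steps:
$d = 154$ ($d = -3 + 157 = 154$)
$O{\left(S \right)} = 4 + 8 S$ ($O{\left(S \right)} = 4 \left(\left(S + 1\right) + S\right) = 4 \left(\left(1 + S\right) + S\right) = 4 \left(1 + 2 S\right) = 4 + 8 S$)
$\left(-178 + O{\left(-3 \right)}\right) + d = \left(-178 + \left(4 + 8 \left(-3\right)\right)\right) + 154 = \left(-178 + \left(4 - 24\right)\right) + 154 = \left(-178 - 20\right) + 154 = -198 + 154 = -44$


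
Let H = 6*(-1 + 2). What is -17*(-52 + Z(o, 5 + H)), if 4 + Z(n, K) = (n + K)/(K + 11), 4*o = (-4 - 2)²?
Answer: 10302/11 ≈ 936.54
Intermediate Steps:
H = 6 (H = 6*1 = 6)
o = 9 (o = (-4 - 2)²/4 = (¼)*(-6)² = (¼)*36 = 9)
Z(n, K) = -4 + (K + n)/(11 + K) (Z(n, K) = -4 + (n + K)/(K + 11) = -4 + (K + n)/(11 + K))
-17*(-52 + Z(o, 5 + H)) = -17*(-52 + (-44 + 9 - 3*(5 + 6))/(11 + (5 + 6))) = -17*(-52 + (-44 + 9 - 3*11)/(11 + 11)) = -17*(-52 + (-44 + 9 - 33)/22) = -17*(-52 + (1/22)*(-68)) = -17*(-52 - 34/11) = -17*(-606/11) = 10302/11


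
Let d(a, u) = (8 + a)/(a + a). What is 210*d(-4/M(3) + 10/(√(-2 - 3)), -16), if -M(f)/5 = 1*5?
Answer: 16645/149 + 12500*I*√5/149 ≈ 111.71 + 187.59*I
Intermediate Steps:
M(f) = -25 (M(f) = -5*5 = -25)
d(a, u) = (8 + a)/(2*a) (d(a, u) = (8 + a)/((2*a)) = (8 + a)*(1/(2*a)) = (8 + a)/(2*a))
210*d(-4/M(3) + 10/(√(-2 - 3)), -16) = 210*((8 + (-4/(-25) + 10/(√(-2 - 3))))/(2*(-4/(-25) + 10/(√(-2 - 3))))) = 210*((8 + (-4*(-1/25) + 10/(√(-5))))/(2*(-4*(-1/25) + 10/(√(-5))))) = 210*((8 + (4/25 + 10/((I*√5))))/(2*(4/25 + 10/((I*√5))))) = 210*((8 + (4/25 + 10*(-I*√5/5)))/(2*(4/25 + 10*(-I*√5/5)))) = 210*((8 + (4/25 - 2*I*√5))/(2*(4/25 - 2*I*√5))) = 210*((204/25 - 2*I*√5)/(2*(4/25 - 2*I*√5))) = 105*(204/25 - 2*I*√5)/(4/25 - 2*I*√5)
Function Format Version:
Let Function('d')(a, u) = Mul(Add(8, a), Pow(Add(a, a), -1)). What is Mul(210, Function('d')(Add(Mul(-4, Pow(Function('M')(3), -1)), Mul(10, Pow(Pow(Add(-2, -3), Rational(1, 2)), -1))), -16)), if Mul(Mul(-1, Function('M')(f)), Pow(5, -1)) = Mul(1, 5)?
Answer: Add(Rational(16645, 149), Mul(Rational(12500, 149), I, Pow(5, Rational(1, 2)))) ≈ Add(111.71, Mul(187.59, I))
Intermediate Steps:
Function('M')(f) = -25 (Function('M')(f) = Mul(-5, Mul(1, 5)) = Mul(-5, 5) = -25)
Function('d')(a, u) = Mul(Rational(1, 2), Pow(a, -1), Add(8, a)) (Function('d')(a, u) = Mul(Add(8, a), Pow(Mul(2, a), -1)) = Mul(Add(8, a), Mul(Rational(1, 2), Pow(a, -1))) = Mul(Rational(1, 2), Pow(a, -1), Add(8, a)))
Mul(210, Function('d')(Add(Mul(-4, Pow(Function('M')(3), -1)), Mul(10, Pow(Pow(Add(-2, -3), Rational(1, 2)), -1))), -16)) = Mul(210, Mul(Rational(1, 2), Pow(Add(Mul(-4, Pow(-25, -1)), Mul(10, Pow(Pow(Add(-2, -3), Rational(1, 2)), -1))), -1), Add(8, Add(Mul(-4, Pow(-25, -1)), Mul(10, Pow(Pow(Add(-2, -3), Rational(1, 2)), -1)))))) = Mul(210, Mul(Rational(1, 2), Pow(Add(Mul(-4, Rational(-1, 25)), Mul(10, Pow(Pow(-5, Rational(1, 2)), -1))), -1), Add(8, Add(Mul(-4, Rational(-1, 25)), Mul(10, Pow(Pow(-5, Rational(1, 2)), -1)))))) = Mul(210, Mul(Rational(1, 2), Pow(Add(Rational(4, 25), Mul(10, Pow(Mul(I, Pow(5, Rational(1, 2))), -1))), -1), Add(8, Add(Rational(4, 25), Mul(10, Pow(Mul(I, Pow(5, Rational(1, 2))), -1)))))) = Mul(210, Mul(Rational(1, 2), Pow(Add(Rational(4, 25), Mul(10, Mul(Rational(-1, 5), I, Pow(5, Rational(1, 2))))), -1), Add(8, Add(Rational(4, 25), Mul(10, Mul(Rational(-1, 5), I, Pow(5, Rational(1, 2)))))))) = Mul(210, Mul(Rational(1, 2), Pow(Add(Rational(4, 25), Mul(-2, I, Pow(5, Rational(1, 2)))), -1), Add(8, Add(Rational(4, 25), Mul(-2, I, Pow(5, Rational(1, 2))))))) = Mul(210, Mul(Rational(1, 2), Pow(Add(Rational(4, 25), Mul(-2, I, Pow(5, Rational(1, 2)))), -1), Add(Rational(204, 25), Mul(-2, I, Pow(5, Rational(1, 2)))))) = Mul(105, Pow(Add(Rational(4, 25), Mul(-2, I, Pow(5, Rational(1, 2)))), -1), Add(Rational(204, 25), Mul(-2, I, Pow(5, Rational(1, 2)))))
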